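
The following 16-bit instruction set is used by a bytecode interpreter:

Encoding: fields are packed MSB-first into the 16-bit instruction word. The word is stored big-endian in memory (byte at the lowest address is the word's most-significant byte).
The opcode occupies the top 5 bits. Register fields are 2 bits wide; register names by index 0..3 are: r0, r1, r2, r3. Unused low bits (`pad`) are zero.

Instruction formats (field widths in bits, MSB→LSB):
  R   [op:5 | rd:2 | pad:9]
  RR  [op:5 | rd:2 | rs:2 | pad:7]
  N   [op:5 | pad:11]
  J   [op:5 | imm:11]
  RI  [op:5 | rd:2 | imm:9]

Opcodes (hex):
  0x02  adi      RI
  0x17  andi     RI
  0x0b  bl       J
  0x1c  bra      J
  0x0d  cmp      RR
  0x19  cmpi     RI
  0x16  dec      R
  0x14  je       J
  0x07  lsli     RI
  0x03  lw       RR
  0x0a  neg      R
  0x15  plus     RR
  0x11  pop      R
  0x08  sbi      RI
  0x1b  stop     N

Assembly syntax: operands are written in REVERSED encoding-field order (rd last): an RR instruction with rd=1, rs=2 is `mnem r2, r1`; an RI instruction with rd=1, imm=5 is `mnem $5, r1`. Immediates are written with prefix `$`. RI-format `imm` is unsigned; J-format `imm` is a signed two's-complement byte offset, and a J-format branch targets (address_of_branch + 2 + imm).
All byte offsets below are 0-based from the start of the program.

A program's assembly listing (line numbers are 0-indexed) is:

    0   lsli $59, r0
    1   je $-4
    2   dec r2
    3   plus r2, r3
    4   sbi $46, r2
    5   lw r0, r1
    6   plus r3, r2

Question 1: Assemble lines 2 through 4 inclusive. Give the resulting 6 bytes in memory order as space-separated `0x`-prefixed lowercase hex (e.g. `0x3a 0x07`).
0xb4 0x00 0xaf 0x00 0x44 0x2e

line 2 (dec): pack op=0x16:5|rd=2:2|pad=0:9 = 0xb400; big→ b4 00
line 3 (plus): pack op=0x15:5|rd=3:2|rs=2:2|pad=0:7 = 0xaf00; big→ af 00
line 4 (sbi): pack op=0x8:5|rd=2:2|imm=46:9 = 0x442e; big→ 44 2e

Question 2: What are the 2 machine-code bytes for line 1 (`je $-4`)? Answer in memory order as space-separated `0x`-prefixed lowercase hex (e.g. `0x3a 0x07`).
0xa7 0xfc

1. je fields op=0x14:5|imm=-4:11 → word a7fch → a7 fc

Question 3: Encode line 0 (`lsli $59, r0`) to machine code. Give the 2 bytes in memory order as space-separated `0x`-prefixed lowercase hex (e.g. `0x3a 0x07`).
0. lsli fields op=0x7:5|rd=0:2|imm=59:9 → word 383bh → 38 3b

0x38 0x3b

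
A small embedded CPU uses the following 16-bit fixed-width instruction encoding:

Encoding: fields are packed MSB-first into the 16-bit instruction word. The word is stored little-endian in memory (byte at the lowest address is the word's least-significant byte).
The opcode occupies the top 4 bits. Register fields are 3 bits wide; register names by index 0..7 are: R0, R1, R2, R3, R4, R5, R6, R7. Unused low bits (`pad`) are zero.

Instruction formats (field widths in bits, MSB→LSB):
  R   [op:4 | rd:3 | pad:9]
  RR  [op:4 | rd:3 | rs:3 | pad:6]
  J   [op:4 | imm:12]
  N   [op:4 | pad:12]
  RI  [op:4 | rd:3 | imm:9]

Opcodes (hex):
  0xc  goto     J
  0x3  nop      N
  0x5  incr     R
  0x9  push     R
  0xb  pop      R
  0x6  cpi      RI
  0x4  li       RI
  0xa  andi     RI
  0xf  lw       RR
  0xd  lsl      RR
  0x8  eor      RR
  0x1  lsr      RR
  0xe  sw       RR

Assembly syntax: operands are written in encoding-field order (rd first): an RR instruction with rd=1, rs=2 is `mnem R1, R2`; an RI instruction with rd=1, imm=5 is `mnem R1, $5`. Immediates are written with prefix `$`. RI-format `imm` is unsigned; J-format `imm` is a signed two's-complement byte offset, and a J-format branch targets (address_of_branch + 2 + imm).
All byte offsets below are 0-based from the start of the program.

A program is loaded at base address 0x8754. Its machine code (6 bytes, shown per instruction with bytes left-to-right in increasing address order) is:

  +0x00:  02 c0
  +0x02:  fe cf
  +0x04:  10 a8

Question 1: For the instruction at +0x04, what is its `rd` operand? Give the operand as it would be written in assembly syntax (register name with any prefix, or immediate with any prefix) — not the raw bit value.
R4

@+04  little-endian(10 a8) = 0xa810
  top 4b → 0xa → andi [RI]
  rd: (w>>9)&0x7=0x4 → R4
  imm: (w>>0)&0x1ff=0x10 → $16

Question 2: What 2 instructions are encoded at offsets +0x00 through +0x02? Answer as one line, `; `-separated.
goto $2; goto $-2

+0x00: 02 c0 ⇒ word 0xc002 (little)
  top 4b → 0xc → goto [J]
  imm: (w>>0)&0xfff=0x2 → $2
+0x02: fe cf ⇒ word 0xcffe (little)
  top 4b → 0xc → goto [J]
  imm: (w>>0)&0xfff=0xffe (s12→-2) → $-2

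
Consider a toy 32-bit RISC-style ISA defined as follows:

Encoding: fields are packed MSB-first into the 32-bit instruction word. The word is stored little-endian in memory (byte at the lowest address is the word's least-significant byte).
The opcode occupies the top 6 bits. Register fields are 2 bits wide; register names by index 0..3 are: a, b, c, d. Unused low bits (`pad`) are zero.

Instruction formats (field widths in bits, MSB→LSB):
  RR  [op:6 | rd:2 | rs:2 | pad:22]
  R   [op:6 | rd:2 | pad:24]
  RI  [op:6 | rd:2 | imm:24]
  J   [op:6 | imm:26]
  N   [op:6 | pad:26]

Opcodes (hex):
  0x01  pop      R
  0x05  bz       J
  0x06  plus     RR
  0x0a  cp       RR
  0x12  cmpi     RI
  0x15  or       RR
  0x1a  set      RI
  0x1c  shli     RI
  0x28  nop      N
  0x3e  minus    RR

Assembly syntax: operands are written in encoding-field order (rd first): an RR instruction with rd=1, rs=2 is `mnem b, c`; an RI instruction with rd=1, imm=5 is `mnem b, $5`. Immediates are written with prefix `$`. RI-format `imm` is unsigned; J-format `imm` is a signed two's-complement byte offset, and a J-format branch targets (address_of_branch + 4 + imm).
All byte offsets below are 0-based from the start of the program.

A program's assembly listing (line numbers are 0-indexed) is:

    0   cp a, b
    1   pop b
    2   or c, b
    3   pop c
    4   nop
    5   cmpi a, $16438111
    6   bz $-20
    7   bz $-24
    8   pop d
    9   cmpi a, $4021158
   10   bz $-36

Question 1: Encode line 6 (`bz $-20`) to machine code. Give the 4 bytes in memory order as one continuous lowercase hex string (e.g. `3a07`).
ecffff17

6. bz fields op=0x5:6|imm=-20:26 → word 17ffffech → ec ff ff 17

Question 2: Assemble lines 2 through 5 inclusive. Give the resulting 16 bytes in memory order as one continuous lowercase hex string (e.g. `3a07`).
L2: or op=0x15:6|rd=2:2|rs=1:2|pad=0:22 ⇒ 0x56400000 ⇒ little 00 00 40 56
L3: pop op=0x1:6|rd=2:2|pad=0:24 ⇒ 0x06000000 ⇒ little 00 00 00 06
L4: nop op=0x28:6|pad=0:26 ⇒ 0xa0000000 ⇒ little 00 00 00 a0
L5: cmpi op=0x12:6|rd=0:2|imm=16438111:24 ⇒ 0x48fad35f ⇒ little 5f d3 fa 48

0000405600000006000000a05fd3fa48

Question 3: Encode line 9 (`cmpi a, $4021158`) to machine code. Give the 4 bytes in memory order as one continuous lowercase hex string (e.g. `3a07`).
a65b3d48

9. cmpi fields op=0x12:6|rd=0:2|imm=4021158:24 → word 483d5ba6h → a6 5b 3d 48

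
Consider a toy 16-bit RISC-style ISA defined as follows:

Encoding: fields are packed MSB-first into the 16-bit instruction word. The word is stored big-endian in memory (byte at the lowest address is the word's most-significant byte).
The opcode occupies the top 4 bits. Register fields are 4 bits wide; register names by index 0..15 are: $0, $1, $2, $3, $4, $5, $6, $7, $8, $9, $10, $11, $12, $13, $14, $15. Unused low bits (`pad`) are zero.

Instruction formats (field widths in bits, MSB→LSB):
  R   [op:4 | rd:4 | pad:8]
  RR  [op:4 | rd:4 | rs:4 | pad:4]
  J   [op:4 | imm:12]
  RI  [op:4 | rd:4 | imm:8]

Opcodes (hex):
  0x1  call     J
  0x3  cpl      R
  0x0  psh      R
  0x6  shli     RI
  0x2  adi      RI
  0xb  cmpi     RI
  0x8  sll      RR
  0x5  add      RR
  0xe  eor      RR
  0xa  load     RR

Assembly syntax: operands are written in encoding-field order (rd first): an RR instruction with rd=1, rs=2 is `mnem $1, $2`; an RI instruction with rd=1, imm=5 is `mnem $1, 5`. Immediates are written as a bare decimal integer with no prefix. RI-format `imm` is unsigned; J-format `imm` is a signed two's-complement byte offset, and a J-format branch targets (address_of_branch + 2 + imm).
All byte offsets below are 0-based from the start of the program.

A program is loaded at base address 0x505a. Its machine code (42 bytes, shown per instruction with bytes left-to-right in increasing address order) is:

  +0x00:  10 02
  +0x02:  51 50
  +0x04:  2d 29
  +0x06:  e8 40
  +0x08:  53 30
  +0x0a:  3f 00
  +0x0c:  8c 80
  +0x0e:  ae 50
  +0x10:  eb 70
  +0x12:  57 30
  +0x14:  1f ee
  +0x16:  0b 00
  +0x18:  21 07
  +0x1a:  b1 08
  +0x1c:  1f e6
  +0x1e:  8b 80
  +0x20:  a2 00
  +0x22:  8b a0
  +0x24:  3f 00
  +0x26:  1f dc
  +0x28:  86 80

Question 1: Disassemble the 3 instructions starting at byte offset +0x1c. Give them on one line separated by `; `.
call -26; sll $11, $8; load $2, $0

[1c] 1f e6 → 0x1fe6
  top 4b → 0x1 → call [J]
  imm: (w>>0)&0xfff=0xfe6 (s12→-26) → -26
[1e] 8b 80 → 0x8b80
  top 4b → 0x8 → sll [RR]
  rd: (w>>8)&0xf=0xb → $11
  rs: (w>>4)&0xf=0x8 → $8
[20] a2 00 → 0xa200
  top 4b → 0xa → load [RR]
  rd: (w>>8)&0xf=0x2 → $2
  rs: (w>>4)&0xf=0x0 → $0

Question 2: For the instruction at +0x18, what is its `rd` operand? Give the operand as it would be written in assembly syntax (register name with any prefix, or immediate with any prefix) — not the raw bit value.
$1

[18] 21 07 → 0x2107
  op=0x2107>>12=0x2 ⇒ adi (RI)
  rd@[11:8]=0x1 ⇒ $1
  imm@[7:0]=0x7 ⇒ 7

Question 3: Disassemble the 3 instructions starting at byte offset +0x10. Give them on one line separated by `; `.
eor $11, $7; add $7, $3; call -18

@+10  big-endian(eb 70) = 0xeb70
  opcode bits[15:12]=0xe: eor/RR
  rd: (w>>8)&0xf=0xb → $11
  rs: (w>>4)&0xf=0x7 → $7
@+12  big-endian(57 30) = 0x5730
  opcode bits[15:12]=0x5: add/RR
  rd: (w>>8)&0xf=0x7 → $7
  rs: (w>>4)&0xf=0x3 → $3
@+14  big-endian(1f ee) = 0x1fee
  opcode bits[15:12]=0x1: call/J
  imm: (w>>0)&0xfff=0xfee (s12→-18) → -18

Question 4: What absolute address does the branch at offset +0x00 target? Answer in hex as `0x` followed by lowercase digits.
0x505e

@+00  big-endian(10 02) = 0x1002
  top 4b → 0x1 → call [J]
  imm@[11:0]=0x2 ⇒ 2
  target = base 0x505a + off 0x00 + 2 + imm 2 = 0x505e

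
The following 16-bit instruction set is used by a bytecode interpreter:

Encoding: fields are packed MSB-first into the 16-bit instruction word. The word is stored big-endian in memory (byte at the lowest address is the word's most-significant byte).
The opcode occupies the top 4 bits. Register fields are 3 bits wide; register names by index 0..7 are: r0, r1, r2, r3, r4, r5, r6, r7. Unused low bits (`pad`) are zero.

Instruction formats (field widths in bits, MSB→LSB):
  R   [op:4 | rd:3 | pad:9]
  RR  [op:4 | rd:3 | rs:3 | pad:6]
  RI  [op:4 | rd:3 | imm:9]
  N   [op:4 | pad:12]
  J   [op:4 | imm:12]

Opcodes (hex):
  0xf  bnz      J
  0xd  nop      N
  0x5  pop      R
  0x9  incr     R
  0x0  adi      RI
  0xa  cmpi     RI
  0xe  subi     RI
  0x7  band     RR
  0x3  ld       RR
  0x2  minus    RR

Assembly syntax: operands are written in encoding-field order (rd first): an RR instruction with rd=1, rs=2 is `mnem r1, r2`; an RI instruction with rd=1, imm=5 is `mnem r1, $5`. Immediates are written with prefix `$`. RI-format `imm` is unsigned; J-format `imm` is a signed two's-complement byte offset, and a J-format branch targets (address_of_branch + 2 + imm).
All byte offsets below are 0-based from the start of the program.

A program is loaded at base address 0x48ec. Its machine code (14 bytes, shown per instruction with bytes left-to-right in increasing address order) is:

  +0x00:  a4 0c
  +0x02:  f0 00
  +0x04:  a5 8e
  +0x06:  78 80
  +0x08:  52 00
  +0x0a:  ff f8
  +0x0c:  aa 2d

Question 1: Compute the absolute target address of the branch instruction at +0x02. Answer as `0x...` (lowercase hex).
@+02  big-endian(f0 00) = 0xf000
  opcode bits[15:12]=0xf: bnz/J
  imm: (w>>0)&0xfff=0x0 → $0
  target = base 0x48ec + off 0x02 + 2 + imm 0 = 0x48f0

0x48f0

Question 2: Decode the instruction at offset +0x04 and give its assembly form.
cmpi r2, $398

@+04  big-endian(a5 8e) = 0xa58e
  top 4b → 0xa → cmpi [RI]
  [11:9] rd=2 = r2
  [8:0] imm=398 = $398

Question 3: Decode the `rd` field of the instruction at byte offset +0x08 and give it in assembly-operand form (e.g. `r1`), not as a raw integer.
+0x08: 52 00 ⇒ word 0x5200 (big)
  top 4b → 0x5 → pop [R]
  [11:9] rd=1 = r1

r1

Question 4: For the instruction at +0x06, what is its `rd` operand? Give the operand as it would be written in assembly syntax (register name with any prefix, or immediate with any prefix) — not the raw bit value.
[06] 78 80 → 0x7880
  opcode bits[15:12]=0x7: band/RR
  rd@[11:9]=0x4 ⇒ r4
  rs@[8:6]=0x2 ⇒ r2

r4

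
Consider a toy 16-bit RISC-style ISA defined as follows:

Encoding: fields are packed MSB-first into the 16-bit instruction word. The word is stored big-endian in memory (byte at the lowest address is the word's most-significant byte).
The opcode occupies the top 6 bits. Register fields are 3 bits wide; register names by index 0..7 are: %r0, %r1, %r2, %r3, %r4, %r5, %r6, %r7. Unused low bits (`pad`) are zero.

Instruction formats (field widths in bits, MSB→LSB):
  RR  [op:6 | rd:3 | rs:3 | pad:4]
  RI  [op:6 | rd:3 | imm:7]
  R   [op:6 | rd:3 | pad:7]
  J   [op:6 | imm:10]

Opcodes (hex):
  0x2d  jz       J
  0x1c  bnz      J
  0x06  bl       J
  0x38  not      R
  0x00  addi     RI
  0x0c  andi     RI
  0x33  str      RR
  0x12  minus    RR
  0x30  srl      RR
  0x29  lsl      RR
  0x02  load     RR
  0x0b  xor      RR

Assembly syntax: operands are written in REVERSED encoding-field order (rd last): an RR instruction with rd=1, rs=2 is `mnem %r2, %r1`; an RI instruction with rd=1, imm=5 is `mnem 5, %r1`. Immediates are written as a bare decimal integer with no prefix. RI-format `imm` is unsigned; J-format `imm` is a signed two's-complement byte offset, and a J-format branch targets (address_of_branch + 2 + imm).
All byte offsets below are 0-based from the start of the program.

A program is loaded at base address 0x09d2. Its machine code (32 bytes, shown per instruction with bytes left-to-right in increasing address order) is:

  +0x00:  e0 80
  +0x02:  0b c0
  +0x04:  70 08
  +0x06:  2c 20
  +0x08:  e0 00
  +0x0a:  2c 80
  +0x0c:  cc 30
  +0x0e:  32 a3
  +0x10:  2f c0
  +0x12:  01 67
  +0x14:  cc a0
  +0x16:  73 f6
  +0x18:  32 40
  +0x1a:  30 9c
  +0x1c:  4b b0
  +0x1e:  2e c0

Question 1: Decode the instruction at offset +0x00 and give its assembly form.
not %r1

off 0x00: read e0 80 as big → 0xe080
  op=0xe080>>10=0x38 ⇒ not (R)
  rd: (w>>7)&0x7=0x1 → %r1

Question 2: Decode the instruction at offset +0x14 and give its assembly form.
str %r2, %r1

[14] cc a0 → 0xcca0
  op=0xcca0>>10=0x33 ⇒ str (RR)
  rd@[9:7]=0x1 ⇒ %r1
  rs@[6:4]=0x2 ⇒ %r2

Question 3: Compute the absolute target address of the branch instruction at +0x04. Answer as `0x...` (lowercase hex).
[04] 70 08 → 0x7008
  top 6b → 0x1c → bnz [J]
  imm: (w>>0)&0x3ff=0x8 → 8
  target = base 0x09d2 + off 0x04 + 2 + imm 8 = 0x09e0

0x09e0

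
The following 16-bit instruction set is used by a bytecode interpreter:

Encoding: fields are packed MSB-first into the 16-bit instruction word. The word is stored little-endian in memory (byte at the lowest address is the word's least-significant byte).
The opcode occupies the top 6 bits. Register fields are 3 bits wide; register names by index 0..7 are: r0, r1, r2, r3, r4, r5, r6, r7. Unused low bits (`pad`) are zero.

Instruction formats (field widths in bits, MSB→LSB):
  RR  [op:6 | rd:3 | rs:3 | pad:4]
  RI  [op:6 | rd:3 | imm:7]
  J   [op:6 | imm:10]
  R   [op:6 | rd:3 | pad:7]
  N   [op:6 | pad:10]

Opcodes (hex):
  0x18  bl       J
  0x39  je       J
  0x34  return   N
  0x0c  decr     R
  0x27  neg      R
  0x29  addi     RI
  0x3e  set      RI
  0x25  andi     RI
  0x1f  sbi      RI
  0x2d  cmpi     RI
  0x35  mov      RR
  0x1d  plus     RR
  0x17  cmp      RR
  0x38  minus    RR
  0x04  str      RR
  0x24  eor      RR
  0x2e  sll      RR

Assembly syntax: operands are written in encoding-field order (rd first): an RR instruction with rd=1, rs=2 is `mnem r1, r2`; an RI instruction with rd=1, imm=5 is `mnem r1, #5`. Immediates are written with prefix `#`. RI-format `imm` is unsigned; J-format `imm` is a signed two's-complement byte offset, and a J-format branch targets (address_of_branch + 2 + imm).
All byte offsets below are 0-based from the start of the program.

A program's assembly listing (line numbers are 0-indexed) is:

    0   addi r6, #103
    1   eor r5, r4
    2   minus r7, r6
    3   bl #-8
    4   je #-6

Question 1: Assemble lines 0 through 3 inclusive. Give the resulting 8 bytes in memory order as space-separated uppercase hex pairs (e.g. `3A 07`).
line 0 (addi): pack op=0x29:6|rd=6:3|imm=103:7 = 0xa767; little→ 67 a7
line 1 (eor): pack op=0x24:6|rd=5:3|rs=4:3|pad=0:4 = 0x92c0; little→ c0 92
line 2 (minus): pack op=0x38:6|rd=7:3|rs=6:3|pad=0:4 = 0xe3e0; little→ e0 e3
line 3 (bl): pack op=0x18:6|imm=-8:10 = 0x63f8; little→ f8 63

67 A7 C0 92 E0 E3 F8 63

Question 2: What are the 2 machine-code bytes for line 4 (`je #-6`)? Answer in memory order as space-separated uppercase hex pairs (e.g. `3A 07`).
FA E7

L4: je op=0x39:6|imm=-6:10 ⇒ 0xe7fa ⇒ little fa e7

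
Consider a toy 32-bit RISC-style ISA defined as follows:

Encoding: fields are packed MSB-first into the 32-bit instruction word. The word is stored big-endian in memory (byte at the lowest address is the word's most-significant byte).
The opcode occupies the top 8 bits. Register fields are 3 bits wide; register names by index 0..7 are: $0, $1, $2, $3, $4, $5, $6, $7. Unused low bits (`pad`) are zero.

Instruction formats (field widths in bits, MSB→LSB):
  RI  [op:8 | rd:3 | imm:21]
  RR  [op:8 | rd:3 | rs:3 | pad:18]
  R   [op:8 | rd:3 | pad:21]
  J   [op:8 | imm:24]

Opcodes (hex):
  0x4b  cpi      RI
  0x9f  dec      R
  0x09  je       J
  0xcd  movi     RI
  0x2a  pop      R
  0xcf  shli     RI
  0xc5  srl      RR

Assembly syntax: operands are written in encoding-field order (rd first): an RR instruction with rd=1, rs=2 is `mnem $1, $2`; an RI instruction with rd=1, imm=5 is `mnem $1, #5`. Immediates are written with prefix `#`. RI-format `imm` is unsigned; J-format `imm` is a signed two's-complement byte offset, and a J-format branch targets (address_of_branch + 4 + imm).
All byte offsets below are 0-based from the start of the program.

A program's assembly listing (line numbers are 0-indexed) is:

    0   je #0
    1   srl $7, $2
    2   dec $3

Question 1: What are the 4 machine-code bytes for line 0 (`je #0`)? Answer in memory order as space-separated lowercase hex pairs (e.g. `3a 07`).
line 0 (je): pack op=0x9:8|imm=0:24 = 0x09000000; big→ 09 00 00 00

09 00 00 00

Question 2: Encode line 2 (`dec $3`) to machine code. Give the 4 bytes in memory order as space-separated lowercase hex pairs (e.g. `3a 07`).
9f 60 00 00

2. dec fields op=0x9f:8|rd=3:3|pad=0:21 → word 9f600000h → 9f 60 00 00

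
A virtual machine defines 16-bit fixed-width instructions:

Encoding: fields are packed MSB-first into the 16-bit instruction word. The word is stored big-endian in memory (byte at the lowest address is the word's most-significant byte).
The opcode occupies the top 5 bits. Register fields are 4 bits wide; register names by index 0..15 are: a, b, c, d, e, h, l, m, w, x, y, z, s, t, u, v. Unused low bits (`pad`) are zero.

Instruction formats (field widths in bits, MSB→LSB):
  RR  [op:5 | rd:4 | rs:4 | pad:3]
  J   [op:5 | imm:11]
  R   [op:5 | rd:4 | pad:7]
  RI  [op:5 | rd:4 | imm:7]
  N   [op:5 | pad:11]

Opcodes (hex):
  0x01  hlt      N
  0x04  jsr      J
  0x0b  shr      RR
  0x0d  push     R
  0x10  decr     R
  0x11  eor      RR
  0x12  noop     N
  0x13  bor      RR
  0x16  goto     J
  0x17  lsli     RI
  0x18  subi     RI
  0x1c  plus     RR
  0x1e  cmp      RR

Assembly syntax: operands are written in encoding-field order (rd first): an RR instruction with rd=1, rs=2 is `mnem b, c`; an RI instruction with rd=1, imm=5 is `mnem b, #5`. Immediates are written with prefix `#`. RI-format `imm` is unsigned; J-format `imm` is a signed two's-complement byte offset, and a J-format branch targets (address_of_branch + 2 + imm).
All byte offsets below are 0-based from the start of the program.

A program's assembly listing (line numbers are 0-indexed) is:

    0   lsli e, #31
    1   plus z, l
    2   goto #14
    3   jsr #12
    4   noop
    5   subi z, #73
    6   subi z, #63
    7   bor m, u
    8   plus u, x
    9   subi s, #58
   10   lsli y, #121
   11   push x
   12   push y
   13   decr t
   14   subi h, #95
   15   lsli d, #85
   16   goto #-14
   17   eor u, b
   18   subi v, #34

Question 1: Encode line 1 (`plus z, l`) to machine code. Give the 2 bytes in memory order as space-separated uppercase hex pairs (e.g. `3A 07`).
1. plus fields op=0x1c:5|rd=11:4|rs=6:4|pad=0:3 → word e5b0h → e5 b0

E5 B0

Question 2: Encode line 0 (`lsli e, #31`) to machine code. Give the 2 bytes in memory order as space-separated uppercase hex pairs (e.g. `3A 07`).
L0: lsli op=0x17:5|rd=4:4|imm=31:7 ⇒ 0xba1f ⇒ big ba 1f

BA 1F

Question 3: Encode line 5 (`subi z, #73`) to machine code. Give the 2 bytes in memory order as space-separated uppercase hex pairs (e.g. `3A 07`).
C5 C9

L5: subi op=0x18:5|rd=11:4|imm=73:7 ⇒ 0xc5c9 ⇒ big c5 c9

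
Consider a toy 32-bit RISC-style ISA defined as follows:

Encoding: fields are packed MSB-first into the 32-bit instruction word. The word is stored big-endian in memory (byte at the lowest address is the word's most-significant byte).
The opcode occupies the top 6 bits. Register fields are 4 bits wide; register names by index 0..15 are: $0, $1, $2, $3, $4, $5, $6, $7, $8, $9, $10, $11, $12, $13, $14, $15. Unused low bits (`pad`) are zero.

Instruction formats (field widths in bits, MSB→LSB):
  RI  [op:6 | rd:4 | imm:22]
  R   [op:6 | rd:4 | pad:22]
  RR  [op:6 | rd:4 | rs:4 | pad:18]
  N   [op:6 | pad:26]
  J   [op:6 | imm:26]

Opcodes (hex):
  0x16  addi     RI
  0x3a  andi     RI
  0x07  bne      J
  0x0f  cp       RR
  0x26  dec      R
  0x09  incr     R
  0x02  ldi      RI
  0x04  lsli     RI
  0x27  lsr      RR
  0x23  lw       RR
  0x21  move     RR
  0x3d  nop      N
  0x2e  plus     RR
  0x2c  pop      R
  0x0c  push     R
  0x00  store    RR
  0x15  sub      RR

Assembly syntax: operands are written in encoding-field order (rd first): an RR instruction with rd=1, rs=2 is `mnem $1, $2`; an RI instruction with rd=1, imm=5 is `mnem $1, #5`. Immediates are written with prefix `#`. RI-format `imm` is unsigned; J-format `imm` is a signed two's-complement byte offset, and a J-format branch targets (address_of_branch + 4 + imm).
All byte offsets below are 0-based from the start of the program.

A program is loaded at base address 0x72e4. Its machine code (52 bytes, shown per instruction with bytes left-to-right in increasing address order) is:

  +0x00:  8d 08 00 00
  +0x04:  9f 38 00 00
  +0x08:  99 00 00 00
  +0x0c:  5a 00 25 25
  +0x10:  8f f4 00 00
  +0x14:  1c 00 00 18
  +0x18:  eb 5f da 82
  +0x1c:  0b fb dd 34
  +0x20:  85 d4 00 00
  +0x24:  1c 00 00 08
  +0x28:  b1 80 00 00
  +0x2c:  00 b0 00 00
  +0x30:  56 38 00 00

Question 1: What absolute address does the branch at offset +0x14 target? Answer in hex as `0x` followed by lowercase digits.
0x7314

[14] 1c 00 00 18 → 0x1c000018
  opcode bits[31:26]=0x7: bne/J
  [25:0] imm=24 = #24
  target = base 0x72e4 + off 0x14 + 4 + imm 24 = 0x7314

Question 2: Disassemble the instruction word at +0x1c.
ldi $15, #3923252

off 0x1c: read 0b fb dd 34 as big → 0x0bfbdd34
  top 6b → 0x2 → ldi [RI]
  rd: (w>>22)&0xf=0xf → $15
  imm: (w>>0)&0x3fffff=0x3bdd34 → #3923252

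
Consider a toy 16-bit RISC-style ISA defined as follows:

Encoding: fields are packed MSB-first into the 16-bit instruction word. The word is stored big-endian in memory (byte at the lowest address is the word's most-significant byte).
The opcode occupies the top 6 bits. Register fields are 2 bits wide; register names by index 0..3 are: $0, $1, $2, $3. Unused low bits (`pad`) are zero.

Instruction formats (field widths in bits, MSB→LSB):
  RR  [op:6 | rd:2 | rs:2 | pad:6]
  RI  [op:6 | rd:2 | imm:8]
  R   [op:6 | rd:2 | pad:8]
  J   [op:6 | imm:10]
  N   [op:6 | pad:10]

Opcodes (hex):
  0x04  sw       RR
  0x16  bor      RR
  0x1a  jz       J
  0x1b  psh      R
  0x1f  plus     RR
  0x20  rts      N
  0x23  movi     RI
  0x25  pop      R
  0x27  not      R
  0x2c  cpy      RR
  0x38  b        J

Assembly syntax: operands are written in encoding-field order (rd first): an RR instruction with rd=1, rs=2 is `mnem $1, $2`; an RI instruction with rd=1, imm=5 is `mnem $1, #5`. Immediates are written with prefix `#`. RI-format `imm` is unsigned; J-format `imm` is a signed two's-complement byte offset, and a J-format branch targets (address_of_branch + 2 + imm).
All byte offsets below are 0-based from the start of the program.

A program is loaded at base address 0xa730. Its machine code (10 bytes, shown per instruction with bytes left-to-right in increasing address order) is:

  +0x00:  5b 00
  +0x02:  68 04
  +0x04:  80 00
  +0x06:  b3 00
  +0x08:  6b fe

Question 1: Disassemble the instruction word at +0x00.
bor $3, $0

off 0x00: read 5b 00 as big → 0x5b00
  opcode bits[15:10]=0x16: bor/RR
  [9:8] rd=3 = $3
  [7:6] rs=0 = $0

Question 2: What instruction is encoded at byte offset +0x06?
cpy $3, $0

@+06  big-endian(b3 00) = 0xb300
  top 6b → 0x2c → cpy [RR]
  rd@[9:8]=0x3 ⇒ $3
  rs@[7:6]=0x0 ⇒ $0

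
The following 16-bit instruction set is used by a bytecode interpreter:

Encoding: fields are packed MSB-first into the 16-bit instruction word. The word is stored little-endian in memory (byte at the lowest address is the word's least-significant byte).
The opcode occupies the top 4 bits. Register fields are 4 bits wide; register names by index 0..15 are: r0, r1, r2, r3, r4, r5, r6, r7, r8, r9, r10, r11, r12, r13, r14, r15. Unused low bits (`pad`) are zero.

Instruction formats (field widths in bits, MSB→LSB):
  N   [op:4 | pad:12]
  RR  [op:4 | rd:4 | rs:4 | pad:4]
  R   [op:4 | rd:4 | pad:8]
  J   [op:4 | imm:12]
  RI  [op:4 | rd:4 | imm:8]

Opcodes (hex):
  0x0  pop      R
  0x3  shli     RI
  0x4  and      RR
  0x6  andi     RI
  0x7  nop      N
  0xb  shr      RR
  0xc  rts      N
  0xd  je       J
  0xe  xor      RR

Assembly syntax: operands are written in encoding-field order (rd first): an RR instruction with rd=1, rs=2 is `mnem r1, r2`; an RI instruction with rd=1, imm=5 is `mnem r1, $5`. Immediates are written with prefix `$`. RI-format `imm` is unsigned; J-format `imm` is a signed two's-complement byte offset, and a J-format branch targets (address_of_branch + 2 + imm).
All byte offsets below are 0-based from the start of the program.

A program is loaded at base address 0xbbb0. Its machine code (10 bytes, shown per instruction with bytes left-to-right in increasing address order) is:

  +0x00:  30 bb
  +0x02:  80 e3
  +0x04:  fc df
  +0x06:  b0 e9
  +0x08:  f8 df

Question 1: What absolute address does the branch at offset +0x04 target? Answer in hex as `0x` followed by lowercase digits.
0xbbb2

+0x04: fc df ⇒ word 0xdffc (little)
  op=0xdffc>>12=0xd ⇒ je (J)
  [11:0] imm=4092 (s12→-4) = $-4
  target = base 0xbbb0 + off 0x04 + 2 + imm -4 = 0xbbb2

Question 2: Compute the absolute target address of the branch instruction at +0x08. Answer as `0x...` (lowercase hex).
[08] f8 df → 0xdff8
  top 4b → 0xd → je [J]
  imm: (w>>0)&0xfff=0xff8 (s12→-8) → $-8
  target = base 0xbbb0 + off 0x08 + 2 + imm -8 = 0xbbb2

0xbbb2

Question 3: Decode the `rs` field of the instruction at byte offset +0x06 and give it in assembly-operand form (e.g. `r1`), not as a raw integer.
r11

[06] b0 e9 → 0xe9b0
  top 4b → 0xe → xor [RR]
  rd: (w>>8)&0xf=0x9 → r9
  rs: (w>>4)&0xf=0xb → r11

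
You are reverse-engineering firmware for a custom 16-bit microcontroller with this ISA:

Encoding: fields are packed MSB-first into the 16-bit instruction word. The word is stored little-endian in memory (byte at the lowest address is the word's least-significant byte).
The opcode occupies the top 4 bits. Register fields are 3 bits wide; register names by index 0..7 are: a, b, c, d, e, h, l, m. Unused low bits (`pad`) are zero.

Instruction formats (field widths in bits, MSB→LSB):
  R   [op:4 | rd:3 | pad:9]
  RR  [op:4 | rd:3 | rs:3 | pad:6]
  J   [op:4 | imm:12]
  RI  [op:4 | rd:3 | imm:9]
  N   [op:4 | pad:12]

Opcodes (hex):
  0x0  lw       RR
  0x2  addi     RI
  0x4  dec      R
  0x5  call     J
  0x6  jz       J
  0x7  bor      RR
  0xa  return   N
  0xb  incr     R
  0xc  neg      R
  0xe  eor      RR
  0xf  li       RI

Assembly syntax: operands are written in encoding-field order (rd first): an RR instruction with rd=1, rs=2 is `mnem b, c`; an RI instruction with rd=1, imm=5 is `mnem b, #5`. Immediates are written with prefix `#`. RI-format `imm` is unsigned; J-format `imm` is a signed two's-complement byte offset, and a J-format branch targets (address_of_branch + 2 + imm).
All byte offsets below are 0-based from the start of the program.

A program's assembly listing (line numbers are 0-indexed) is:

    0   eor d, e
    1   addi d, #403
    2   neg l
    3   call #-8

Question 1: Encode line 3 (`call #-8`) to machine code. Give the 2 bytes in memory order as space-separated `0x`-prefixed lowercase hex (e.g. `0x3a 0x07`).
3. call fields op=0x5:4|imm=-8:12 → word 5ff8h → f8 5f

0xf8 0x5f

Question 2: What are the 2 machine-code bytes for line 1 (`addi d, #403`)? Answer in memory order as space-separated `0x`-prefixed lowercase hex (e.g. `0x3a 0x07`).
0x93 0x27

line 1 (addi): pack op=0x2:4|rd=3:3|imm=403:9 = 0x2793; little→ 93 27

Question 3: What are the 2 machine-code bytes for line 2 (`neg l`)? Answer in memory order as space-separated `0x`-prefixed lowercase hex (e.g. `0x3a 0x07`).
2. neg fields op=0xc:4|rd=6:3|pad=0:9 → word cc00h → 00 cc

0x00 0xcc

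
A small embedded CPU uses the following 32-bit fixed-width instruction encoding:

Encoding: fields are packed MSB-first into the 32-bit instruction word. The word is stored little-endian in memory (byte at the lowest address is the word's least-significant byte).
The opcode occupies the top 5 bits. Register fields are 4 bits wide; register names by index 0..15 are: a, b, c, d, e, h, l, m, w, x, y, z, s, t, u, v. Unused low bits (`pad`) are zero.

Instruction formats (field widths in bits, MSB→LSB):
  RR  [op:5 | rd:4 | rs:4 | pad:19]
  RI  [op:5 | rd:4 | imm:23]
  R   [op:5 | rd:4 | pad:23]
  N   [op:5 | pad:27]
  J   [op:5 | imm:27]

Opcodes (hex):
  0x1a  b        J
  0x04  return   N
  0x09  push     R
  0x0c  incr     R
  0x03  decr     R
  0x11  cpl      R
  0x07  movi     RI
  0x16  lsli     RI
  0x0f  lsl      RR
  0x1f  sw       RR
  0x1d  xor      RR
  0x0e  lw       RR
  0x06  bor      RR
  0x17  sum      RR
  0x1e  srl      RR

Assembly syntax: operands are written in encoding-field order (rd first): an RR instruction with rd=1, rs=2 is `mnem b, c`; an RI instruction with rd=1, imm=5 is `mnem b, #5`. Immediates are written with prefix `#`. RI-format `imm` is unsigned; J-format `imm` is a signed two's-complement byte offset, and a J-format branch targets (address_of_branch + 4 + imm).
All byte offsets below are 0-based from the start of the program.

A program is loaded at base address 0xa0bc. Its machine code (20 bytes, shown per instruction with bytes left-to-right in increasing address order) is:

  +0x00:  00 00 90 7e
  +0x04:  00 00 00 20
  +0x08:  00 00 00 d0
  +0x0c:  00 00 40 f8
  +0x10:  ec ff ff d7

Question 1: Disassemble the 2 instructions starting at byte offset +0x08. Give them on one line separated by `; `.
b #0; sw a, w

[08] 00 00 00 d0 → 0xd0000000
  opcode bits[31:27]=0x1a: b/J
  imm: (w>>0)&0x7ffffff=0x0 → #0
[0c] 00 00 40 f8 → 0xf8400000
  opcode bits[31:27]=0x1f: sw/RR
  rd: (w>>23)&0xf=0x0 → a
  rs: (w>>19)&0xf=0x8 → w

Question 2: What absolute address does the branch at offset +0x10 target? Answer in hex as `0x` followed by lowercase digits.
0xa0bc

+0x10: ec ff ff d7 ⇒ word 0xd7ffffec (little)
  top 5b → 0x1a → b [J]
  [26:0] imm=134217708 (s27→-20) = #-20
  target = base 0xa0bc + off 0x10 + 4 + imm -20 = 0xa0bc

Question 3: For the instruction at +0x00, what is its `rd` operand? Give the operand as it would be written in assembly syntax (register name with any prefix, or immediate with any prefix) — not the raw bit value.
t

[00] 00 00 90 7e → 0x7e900000
  opcode bits[31:27]=0xf: lsl/RR
  rd@[26:23]=0xd ⇒ t
  rs@[22:19]=0x2 ⇒ c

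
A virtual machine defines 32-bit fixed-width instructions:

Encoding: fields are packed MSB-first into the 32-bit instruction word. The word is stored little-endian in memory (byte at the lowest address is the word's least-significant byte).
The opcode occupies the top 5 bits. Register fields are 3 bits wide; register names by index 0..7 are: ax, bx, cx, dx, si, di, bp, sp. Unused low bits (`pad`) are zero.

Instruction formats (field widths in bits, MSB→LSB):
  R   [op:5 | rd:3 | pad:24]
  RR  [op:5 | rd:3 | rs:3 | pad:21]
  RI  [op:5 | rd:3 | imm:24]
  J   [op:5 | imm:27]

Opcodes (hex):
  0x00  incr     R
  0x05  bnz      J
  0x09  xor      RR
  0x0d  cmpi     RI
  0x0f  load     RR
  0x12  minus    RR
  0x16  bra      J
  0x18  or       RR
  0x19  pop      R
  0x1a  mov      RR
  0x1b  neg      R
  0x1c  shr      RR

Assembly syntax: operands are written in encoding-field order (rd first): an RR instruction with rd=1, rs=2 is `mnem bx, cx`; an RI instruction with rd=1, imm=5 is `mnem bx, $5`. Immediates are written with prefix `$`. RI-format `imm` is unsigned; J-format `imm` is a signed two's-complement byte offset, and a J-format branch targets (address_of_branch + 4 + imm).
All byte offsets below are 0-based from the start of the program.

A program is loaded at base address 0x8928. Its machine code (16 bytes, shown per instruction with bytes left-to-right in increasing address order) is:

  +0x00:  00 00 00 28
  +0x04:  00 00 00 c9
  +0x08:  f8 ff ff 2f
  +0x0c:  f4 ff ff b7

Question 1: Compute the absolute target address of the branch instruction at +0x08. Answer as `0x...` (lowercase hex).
[08] f8 ff ff 2f → 0x2ffffff8
  opcode bits[31:27]=0x5: bnz/J
  imm: (w>>0)&0x7ffffff=0x7fffff8 (s27→-8) → $-8
  target = base 0x8928 + off 0x08 + 4 + imm -8 = 0x892c

0x892c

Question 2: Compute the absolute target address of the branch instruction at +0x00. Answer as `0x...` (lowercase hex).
@+00  little-endian(00 00 00 28) = 0x28000000
  top 5b → 0x5 → bnz [J]
  imm: (w>>0)&0x7ffffff=0x0 → $0
  target = base 0x8928 + off 0x00 + 4 + imm 0 = 0x892c

0x892c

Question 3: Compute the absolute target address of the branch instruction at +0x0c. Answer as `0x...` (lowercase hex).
0x892c

off 0x0c: read f4 ff ff b7 as little → 0xb7fffff4
  opcode bits[31:27]=0x16: bra/J
  imm: (w>>0)&0x7ffffff=0x7fffff4 (s27→-12) → $-12
  target = base 0x8928 + off 0x0c + 4 + imm -12 = 0x892c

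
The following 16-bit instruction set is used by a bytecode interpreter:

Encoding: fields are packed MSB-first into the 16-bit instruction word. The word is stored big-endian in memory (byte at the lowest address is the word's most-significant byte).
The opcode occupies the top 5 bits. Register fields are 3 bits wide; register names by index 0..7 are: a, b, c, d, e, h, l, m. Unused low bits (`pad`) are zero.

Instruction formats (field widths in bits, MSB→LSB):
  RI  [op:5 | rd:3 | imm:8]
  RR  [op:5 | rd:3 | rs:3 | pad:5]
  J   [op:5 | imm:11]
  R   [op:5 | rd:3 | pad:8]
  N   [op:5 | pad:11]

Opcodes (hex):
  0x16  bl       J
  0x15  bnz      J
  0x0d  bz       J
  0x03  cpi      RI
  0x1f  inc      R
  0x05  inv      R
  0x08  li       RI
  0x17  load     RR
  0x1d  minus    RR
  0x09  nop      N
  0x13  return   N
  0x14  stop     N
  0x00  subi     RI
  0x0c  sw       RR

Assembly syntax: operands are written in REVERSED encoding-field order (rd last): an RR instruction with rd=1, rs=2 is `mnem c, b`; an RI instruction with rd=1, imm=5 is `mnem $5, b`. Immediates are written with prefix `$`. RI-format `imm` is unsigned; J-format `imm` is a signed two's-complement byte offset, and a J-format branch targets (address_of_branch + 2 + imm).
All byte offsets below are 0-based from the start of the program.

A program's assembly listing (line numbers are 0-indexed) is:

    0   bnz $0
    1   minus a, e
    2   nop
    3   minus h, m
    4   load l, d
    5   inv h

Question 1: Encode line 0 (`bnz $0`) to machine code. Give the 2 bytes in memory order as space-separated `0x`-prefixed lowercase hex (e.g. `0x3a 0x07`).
L0: bnz op=0x15:5|imm=0:11 ⇒ 0xa800 ⇒ big a8 00

0xa8 0x00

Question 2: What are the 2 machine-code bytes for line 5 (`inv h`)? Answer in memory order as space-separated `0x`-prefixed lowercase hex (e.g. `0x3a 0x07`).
5. inv fields op=0x5:5|rd=5:3|pad=0:8 → word 2d00h → 2d 00

0x2d 0x00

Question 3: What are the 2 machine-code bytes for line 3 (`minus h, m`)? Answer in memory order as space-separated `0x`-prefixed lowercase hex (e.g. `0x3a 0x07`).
line 3 (minus): pack op=0x1d:5|rd=7:3|rs=5:3|pad=0:5 = 0xefa0; big→ ef a0

0xef 0xa0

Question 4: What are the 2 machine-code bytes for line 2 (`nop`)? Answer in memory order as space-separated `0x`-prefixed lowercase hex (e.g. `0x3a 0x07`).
L2: nop op=0x9:5|pad=0:11 ⇒ 0x4800 ⇒ big 48 00

0x48 0x00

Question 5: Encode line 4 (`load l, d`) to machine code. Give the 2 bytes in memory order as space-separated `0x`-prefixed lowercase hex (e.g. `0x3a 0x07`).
4. load fields op=0x17:5|rd=3:3|rs=6:3|pad=0:5 → word bbc0h → bb c0

0xbb 0xc0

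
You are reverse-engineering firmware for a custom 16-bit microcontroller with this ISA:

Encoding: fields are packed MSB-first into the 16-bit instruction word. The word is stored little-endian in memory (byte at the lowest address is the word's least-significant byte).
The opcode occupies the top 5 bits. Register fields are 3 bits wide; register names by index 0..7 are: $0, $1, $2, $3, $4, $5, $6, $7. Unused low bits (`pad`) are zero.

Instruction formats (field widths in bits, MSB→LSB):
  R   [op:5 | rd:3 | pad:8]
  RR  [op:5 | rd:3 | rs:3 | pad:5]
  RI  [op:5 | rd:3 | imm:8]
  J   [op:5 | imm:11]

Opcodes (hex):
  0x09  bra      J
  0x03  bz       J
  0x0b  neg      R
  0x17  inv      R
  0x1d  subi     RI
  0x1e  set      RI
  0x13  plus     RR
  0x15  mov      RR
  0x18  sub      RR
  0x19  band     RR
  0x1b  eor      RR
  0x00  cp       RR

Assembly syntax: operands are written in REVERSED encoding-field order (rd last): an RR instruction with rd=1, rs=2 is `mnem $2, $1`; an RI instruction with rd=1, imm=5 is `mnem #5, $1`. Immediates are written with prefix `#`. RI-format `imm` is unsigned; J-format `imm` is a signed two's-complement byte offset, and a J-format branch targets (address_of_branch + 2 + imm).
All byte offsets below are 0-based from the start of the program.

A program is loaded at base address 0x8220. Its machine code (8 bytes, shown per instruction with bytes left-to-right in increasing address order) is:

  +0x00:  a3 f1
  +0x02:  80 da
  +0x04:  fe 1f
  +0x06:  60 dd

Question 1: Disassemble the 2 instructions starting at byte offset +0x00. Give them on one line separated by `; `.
@+00  little-endian(a3 f1) = 0xf1a3
  top 5b → 0x1e → set [RI]
  [10:8] rd=1 = $1
  [7:0] imm=163 = #163
@+02  little-endian(80 da) = 0xda80
  top 5b → 0x1b → eor [RR]
  [10:8] rd=2 = $2
  [7:5] rs=4 = $4

set #163, $1; eor $4, $2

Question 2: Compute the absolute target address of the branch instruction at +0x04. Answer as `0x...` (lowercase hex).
@+04  little-endian(fe 1f) = 0x1ffe
  top 5b → 0x3 → bz [J]
  imm: (w>>0)&0x7ff=0x7fe (s11→-2) → #-2
  target = base 0x8220 + off 0x04 + 2 + imm -2 = 0x8224

0x8224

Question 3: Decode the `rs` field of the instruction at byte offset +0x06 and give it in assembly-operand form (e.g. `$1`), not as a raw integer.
$3

off 0x06: read 60 dd as little → 0xdd60
  top 5b → 0x1b → eor [RR]
  [10:8] rd=5 = $5
  [7:5] rs=3 = $3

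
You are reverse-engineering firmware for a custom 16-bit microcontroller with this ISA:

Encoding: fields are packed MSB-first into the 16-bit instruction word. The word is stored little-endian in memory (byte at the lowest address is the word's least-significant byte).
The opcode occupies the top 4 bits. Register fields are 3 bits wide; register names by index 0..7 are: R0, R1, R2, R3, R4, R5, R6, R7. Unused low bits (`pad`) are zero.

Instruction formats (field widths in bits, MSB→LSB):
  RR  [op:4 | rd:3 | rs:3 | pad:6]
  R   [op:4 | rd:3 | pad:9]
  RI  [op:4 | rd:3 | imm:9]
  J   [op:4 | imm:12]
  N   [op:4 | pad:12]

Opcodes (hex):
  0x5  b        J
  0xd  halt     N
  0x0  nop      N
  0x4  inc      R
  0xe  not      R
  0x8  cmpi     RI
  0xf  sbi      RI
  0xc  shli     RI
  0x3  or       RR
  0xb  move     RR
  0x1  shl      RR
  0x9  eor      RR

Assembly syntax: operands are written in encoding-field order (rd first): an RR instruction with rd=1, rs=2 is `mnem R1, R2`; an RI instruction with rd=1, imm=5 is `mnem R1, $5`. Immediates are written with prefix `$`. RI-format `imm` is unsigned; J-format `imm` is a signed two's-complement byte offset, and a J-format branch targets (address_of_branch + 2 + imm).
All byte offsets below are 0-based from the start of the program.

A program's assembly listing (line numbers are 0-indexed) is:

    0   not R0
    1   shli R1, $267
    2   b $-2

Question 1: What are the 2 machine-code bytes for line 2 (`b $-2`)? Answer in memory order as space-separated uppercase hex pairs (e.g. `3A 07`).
FE 5F

L2: b op=0x5:4|imm=-2:12 ⇒ 0x5ffe ⇒ little fe 5f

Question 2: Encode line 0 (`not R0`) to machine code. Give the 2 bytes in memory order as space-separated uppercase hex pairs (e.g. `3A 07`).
00 E0

line 0 (not): pack op=0xe:4|rd=0:3|pad=0:9 = 0xe000; little→ 00 e0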